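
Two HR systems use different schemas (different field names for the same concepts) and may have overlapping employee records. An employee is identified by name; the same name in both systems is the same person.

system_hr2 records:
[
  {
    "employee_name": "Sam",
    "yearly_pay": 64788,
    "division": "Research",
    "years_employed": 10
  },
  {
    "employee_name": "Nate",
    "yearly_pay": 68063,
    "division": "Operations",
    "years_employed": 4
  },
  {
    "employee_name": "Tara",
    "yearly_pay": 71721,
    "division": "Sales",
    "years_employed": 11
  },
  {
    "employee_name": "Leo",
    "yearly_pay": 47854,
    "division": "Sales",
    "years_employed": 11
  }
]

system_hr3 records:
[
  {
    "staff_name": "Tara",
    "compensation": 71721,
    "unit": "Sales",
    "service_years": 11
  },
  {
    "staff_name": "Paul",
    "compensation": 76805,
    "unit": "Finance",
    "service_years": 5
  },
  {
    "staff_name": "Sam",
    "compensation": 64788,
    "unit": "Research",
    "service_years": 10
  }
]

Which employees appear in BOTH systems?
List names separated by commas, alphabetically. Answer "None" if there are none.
Sam, Tara

Schema mapping: "employee_name" (system_hr2) = "staff_name" (system_hr3) = employee name

Names in system_hr2: ['Leo', 'Nate', 'Sam', 'Tara']
Names in system_hr3: ['Paul', 'Sam', 'Tara']

Intersection: ['Sam', 'Tara']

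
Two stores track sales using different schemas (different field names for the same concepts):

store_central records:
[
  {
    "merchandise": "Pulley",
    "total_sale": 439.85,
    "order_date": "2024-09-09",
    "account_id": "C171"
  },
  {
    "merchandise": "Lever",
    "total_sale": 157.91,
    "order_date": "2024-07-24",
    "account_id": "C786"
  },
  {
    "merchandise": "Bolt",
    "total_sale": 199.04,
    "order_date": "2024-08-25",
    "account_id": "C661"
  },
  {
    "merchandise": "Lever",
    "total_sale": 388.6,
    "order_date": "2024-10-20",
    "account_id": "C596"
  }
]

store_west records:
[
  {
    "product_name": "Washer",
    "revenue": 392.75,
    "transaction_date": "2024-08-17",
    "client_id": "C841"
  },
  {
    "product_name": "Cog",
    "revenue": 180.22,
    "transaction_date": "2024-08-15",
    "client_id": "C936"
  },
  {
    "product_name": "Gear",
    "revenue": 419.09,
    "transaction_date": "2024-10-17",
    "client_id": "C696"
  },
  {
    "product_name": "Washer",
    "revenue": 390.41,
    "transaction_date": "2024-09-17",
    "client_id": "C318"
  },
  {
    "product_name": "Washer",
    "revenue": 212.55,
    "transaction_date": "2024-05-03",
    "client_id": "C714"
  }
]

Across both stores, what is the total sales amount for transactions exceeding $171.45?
2622.51

Schema mapping: "total_sale" (store_central) = "revenue" (store_west) = sale amount

Sum of sales > $171.45 in store_central: 1027.49
Sum of sales > $171.45 in store_west: 1595.02

Total: 1027.49 + 1595.02 = 2622.51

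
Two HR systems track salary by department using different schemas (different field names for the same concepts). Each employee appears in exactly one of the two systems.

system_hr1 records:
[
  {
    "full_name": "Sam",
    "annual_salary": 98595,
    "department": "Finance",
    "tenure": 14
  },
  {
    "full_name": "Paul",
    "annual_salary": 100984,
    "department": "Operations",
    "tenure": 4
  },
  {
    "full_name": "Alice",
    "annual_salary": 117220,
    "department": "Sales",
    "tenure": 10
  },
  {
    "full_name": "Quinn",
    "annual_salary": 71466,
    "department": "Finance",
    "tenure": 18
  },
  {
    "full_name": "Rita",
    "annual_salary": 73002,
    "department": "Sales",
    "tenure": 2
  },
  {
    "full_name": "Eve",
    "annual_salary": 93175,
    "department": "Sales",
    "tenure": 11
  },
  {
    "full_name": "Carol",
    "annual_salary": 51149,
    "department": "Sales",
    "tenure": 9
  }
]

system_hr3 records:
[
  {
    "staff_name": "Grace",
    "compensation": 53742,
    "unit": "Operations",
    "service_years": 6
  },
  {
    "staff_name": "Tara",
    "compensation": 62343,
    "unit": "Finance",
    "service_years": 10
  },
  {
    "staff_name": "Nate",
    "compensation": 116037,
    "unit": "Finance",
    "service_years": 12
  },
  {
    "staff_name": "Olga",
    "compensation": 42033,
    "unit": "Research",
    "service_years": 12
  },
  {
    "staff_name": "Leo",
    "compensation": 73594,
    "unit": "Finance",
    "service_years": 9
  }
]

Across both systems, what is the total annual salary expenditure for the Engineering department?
0

Schema mappings:
- "department" (system_hr1) = "unit" (system_hr3) = department
- "annual_salary" (system_hr1) = "compensation" (system_hr3) = salary

Engineering salaries from system_hr1: 0
Engineering salaries from system_hr3: 0

Total: 0 + 0 = 0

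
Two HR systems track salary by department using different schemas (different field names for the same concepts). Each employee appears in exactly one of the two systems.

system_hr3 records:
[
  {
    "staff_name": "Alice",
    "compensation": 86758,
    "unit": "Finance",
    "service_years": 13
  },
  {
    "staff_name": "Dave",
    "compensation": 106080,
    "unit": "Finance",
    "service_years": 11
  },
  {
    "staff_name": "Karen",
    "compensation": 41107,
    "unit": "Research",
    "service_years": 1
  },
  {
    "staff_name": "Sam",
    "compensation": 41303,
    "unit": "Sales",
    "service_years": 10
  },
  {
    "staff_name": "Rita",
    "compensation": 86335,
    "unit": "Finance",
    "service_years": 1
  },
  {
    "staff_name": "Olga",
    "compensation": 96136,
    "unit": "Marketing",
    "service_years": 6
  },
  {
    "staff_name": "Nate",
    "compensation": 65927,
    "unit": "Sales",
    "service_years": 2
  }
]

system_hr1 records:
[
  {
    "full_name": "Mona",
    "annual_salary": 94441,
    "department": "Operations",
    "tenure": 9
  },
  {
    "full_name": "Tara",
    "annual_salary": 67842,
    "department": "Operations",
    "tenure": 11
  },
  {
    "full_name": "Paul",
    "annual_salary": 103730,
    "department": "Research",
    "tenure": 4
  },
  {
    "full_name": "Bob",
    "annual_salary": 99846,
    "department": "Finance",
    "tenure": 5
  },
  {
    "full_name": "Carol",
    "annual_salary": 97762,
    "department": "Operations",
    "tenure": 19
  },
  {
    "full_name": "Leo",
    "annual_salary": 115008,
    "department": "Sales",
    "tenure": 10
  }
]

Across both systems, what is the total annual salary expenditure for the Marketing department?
96136

Schema mappings:
- "unit" (system_hr3) = "department" (system_hr1) = department
- "compensation" (system_hr3) = "annual_salary" (system_hr1) = salary

Marketing salaries from system_hr3: 96136
Marketing salaries from system_hr1: 0

Total: 96136 + 0 = 96136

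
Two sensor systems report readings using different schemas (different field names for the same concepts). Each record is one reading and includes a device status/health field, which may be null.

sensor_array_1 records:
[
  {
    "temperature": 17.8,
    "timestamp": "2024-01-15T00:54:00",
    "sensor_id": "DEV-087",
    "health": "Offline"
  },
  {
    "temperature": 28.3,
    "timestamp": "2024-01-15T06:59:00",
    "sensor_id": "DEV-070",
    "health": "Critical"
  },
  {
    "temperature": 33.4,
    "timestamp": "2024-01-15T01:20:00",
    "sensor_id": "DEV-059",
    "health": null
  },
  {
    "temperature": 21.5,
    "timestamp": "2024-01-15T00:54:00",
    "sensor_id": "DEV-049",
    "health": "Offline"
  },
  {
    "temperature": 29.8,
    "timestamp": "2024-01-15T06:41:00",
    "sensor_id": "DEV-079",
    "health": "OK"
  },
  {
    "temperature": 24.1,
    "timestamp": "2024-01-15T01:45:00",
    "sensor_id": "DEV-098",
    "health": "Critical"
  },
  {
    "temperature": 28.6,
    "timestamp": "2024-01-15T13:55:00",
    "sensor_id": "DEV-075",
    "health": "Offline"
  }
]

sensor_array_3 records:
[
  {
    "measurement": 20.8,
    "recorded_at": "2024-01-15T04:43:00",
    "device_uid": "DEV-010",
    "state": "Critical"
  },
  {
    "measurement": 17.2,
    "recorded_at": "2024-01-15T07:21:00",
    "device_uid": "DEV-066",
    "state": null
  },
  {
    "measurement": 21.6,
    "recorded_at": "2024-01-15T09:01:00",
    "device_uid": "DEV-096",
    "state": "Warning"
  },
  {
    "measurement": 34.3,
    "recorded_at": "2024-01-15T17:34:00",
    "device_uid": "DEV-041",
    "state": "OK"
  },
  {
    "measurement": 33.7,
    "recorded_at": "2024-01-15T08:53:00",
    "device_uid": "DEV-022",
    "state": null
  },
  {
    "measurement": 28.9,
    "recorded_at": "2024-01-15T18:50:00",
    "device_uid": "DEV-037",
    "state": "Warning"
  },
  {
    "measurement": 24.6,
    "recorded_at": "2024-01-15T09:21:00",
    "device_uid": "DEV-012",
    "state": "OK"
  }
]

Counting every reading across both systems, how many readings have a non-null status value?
11

Schema mapping: "health" (sensor_array_1) = "state" (sensor_array_3) = status

Non-null in sensor_array_1: 6
Non-null in sensor_array_3: 5

Total non-null: 6 + 5 = 11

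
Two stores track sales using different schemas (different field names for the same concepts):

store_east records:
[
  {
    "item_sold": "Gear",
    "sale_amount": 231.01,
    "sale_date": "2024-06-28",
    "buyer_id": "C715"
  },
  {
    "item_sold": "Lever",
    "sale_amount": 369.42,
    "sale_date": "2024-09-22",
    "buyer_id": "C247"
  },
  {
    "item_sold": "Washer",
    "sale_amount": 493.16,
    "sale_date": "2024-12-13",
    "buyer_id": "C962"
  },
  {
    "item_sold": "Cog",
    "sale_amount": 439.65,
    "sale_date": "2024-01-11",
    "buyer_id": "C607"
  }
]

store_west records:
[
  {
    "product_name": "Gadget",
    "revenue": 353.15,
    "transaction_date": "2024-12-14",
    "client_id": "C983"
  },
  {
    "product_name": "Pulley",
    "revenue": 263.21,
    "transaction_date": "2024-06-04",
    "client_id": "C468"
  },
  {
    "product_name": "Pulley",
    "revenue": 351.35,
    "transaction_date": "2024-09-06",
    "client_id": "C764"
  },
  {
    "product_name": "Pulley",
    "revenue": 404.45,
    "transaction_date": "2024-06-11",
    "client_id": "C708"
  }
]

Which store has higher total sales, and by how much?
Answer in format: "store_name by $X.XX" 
store_east by $161.08

Schema mapping: "sale_amount" (store_east) = "revenue" (store_west) = sale amount

Total for store_east: 1533.24
Total for store_west: 1372.16

Difference: |1533.24 - 1372.16| = 161.08
store_east has higher sales by $161.08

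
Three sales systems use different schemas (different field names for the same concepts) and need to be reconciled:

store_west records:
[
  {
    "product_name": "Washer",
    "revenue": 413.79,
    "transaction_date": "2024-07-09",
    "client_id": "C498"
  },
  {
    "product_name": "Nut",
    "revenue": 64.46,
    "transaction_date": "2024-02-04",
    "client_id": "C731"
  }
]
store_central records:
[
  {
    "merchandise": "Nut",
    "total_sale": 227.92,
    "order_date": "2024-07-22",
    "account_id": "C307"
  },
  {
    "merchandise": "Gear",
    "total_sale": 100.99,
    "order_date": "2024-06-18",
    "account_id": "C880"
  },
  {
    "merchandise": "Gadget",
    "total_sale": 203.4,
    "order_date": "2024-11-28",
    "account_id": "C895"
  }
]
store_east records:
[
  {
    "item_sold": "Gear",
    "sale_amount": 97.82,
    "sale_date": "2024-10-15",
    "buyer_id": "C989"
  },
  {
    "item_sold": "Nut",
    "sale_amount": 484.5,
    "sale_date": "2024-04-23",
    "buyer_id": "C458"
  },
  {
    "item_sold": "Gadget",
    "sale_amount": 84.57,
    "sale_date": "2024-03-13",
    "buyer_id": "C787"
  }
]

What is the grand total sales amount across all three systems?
1677.45

Schema reconciliation - all amount fields map to sale amount:

store_west (revenue): 478.25
store_central (total_sale): 532.31
store_east (sale_amount): 666.89

Grand total: 1677.45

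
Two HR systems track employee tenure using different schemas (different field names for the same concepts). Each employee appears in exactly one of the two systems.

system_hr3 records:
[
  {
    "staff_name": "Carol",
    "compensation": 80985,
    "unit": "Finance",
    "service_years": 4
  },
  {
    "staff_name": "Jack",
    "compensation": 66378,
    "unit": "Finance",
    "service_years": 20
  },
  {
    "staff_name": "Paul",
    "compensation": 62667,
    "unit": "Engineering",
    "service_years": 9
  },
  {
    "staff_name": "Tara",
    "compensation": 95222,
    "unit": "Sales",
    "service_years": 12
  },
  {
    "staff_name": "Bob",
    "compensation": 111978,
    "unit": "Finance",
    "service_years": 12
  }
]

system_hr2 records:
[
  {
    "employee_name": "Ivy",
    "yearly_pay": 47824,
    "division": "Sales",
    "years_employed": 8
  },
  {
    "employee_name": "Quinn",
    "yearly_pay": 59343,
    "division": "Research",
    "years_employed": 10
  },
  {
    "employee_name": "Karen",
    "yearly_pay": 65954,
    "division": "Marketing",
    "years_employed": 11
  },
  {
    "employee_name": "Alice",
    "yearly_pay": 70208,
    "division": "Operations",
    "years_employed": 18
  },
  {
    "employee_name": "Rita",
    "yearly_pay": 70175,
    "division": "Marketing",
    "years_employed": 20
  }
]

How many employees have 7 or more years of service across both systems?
9

Reconcile schemas: "service_years" (system_hr3) = "years_employed" (system_hr2) = years of service

From system_hr3: 4 employees with >= 7 years
From system_hr2: 5 employees with >= 7 years

Total: 4 + 5 = 9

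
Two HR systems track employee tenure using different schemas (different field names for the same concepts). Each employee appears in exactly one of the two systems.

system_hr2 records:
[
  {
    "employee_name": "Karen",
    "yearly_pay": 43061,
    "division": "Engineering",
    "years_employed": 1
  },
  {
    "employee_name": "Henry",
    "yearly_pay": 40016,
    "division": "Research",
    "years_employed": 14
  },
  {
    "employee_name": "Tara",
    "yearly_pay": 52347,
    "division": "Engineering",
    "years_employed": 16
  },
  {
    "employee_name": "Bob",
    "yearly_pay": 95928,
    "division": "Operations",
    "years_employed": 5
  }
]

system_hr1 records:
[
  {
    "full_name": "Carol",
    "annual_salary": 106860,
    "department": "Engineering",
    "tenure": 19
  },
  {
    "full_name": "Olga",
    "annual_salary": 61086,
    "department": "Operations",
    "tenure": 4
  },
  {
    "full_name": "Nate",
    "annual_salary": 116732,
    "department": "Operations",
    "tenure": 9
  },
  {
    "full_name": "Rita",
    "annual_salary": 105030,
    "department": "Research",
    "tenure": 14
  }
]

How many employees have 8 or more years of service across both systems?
5

Reconcile schemas: "years_employed" (system_hr2) = "tenure" (system_hr1) = years of service

From system_hr2: 2 employees with >= 8 years
From system_hr1: 3 employees with >= 8 years

Total: 2 + 3 = 5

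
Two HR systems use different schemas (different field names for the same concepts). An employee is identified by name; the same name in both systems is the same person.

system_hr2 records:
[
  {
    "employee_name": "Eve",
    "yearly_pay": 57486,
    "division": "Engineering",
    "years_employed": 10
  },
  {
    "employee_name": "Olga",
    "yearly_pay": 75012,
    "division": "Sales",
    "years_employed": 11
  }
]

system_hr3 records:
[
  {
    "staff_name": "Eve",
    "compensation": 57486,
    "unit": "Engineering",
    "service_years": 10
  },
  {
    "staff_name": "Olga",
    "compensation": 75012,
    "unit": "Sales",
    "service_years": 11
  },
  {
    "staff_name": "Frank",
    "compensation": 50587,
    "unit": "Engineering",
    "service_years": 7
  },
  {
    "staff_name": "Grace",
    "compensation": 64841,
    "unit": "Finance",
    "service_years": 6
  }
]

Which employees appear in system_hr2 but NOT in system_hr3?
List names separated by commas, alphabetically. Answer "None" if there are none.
None

Schema mapping: "employee_name" (system_hr2) = "staff_name" (system_hr3) = employee name

Names in system_hr2: ['Eve', 'Olga']
Names in system_hr3: ['Eve', 'Frank', 'Grace', 'Olga']

In system_hr2 but not system_hr3: None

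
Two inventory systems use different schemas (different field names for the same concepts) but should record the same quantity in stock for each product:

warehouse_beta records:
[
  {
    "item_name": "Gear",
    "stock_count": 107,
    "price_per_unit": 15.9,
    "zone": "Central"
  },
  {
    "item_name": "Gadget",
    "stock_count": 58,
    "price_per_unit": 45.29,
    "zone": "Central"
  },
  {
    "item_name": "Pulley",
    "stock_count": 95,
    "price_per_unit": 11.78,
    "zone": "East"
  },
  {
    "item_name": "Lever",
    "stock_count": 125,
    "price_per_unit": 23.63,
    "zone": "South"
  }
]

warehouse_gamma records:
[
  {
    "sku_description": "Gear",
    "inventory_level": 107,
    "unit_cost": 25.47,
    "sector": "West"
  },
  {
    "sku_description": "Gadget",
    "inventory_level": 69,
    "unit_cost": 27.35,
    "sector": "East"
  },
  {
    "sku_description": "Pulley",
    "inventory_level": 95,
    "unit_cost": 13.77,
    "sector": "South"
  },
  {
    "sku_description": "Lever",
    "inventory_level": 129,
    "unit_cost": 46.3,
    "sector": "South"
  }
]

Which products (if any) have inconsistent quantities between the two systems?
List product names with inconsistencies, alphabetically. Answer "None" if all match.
Gadget, Lever

Schema mappings:
- "item_name" (warehouse_beta) = "sku_description" (warehouse_gamma) = product name
- "stock_count" (warehouse_beta) = "inventory_level" (warehouse_gamma) = quantity

Comparison:
  Gear: 107 vs 107 - MATCH
  Gadget: 58 vs 69 - MISMATCH
  Pulley: 95 vs 95 - MATCH
  Lever: 125 vs 129 - MISMATCH

Products with inconsistencies: Gadget, Lever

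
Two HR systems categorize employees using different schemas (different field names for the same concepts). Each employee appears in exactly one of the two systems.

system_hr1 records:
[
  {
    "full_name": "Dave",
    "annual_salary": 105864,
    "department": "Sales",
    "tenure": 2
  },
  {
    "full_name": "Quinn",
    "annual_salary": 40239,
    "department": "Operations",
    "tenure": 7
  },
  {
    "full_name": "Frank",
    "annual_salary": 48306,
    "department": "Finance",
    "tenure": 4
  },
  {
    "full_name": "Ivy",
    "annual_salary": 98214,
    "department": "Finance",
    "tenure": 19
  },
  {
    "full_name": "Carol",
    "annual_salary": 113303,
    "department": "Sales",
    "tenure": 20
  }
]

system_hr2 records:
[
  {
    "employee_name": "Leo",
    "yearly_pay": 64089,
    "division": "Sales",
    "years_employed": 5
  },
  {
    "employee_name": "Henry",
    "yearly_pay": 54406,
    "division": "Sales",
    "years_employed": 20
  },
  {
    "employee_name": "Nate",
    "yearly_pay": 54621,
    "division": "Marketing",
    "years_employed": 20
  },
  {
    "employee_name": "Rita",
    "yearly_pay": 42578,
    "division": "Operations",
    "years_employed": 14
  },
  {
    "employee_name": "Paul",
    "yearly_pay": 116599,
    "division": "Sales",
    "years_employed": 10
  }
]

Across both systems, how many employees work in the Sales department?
5

Schema mapping: "department" (system_hr1) = "division" (system_hr2) = department

Sales employees in system_hr1: 2
Sales employees in system_hr2: 3

Total in Sales: 2 + 3 = 5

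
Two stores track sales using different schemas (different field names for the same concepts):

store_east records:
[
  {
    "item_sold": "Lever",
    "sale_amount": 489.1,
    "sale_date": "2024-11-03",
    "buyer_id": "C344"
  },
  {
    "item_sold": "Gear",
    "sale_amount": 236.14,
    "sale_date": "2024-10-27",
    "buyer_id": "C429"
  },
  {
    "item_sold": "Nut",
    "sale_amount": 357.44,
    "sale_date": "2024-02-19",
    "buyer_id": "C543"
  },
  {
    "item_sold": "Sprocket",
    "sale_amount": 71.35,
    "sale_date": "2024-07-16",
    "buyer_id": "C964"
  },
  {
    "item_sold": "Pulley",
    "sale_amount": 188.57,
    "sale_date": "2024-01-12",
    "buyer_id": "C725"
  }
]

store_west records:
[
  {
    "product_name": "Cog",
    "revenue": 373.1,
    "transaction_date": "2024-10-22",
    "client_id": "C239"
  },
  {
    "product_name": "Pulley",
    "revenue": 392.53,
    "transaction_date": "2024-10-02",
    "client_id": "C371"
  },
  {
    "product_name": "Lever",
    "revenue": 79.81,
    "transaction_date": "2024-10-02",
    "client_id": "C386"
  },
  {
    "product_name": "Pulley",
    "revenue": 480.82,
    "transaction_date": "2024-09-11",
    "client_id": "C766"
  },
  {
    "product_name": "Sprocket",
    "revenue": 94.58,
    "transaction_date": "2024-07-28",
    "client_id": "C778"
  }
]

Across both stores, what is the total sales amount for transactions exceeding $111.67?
2517.7

Schema mapping: "sale_amount" (store_east) = "revenue" (store_west) = sale amount

Sum of sales > $111.67 in store_east: 1271.25
Sum of sales > $111.67 in store_west: 1246.45

Total: 1271.25 + 1246.45 = 2517.7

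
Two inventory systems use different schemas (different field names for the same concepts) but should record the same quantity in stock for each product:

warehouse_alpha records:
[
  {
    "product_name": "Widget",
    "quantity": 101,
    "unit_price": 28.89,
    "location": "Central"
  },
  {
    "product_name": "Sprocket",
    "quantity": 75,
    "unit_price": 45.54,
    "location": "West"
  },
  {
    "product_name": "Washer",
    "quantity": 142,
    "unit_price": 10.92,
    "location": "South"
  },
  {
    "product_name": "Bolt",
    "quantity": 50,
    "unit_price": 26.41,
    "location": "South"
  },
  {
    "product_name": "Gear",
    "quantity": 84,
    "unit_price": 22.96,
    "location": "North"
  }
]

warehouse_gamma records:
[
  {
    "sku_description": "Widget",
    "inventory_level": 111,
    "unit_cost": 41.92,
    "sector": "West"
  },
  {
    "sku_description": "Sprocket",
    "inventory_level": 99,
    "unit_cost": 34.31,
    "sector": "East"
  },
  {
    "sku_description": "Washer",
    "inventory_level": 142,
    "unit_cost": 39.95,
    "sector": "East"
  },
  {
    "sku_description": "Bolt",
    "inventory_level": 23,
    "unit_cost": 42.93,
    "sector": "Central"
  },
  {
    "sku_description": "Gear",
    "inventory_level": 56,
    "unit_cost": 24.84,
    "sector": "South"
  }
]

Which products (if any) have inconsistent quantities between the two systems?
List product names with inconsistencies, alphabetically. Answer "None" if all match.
Bolt, Gear, Sprocket, Widget

Schema mappings:
- "product_name" (warehouse_alpha) = "sku_description" (warehouse_gamma) = product name
- "quantity" (warehouse_alpha) = "inventory_level" (warehouse_gamma) = quantity

Comparison:
  Widget: 101 vs 111 - MISMATCH
  Sprocket: 75 vs 99 - MISMATCH
  Washer: 142 vs 142 - MATCH
  Bolt: 50 vs 23 - MISMATCH
  Gear: 84 vs 56 - MISMATCH

Products with inconsistencies: Bolt, Gear, Sprocket, Widget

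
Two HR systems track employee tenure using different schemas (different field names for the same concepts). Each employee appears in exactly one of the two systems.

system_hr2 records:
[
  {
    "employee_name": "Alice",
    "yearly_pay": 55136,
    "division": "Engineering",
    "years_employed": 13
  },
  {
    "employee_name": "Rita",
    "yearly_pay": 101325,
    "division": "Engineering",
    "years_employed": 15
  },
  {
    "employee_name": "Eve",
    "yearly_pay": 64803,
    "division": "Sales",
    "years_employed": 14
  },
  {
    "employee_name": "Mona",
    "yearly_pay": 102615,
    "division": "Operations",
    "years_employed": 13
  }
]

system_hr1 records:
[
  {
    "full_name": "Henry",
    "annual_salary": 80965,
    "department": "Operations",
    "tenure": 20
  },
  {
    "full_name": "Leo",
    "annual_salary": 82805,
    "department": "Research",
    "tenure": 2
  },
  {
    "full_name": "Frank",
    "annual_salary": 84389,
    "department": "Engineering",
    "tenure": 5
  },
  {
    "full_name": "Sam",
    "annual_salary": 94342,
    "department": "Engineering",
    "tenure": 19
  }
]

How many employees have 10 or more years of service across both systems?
6

Reconcile schemas: "years_employed" (system_hr2) = "tenure" (system_hr1) = years of service

From system_hr2: 4 employees with >= 10 years
From system_hr1: 2 employees with >= 10 years

Total: 4 + 2 = 6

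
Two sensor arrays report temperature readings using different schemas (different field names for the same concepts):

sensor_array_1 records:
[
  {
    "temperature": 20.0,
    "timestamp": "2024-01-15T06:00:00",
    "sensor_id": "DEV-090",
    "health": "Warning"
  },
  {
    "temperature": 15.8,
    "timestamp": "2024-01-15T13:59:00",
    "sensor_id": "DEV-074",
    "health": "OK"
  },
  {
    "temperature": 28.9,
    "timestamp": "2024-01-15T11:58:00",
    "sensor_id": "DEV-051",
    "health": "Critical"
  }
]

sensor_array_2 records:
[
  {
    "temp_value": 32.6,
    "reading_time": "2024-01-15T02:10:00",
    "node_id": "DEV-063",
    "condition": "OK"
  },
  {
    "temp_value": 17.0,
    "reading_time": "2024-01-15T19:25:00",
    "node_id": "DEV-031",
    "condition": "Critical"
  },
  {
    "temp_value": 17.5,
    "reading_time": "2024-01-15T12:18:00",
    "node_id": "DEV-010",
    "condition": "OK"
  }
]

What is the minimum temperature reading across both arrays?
15.8

Schema mapping: "temperature" (sensor_array_1) = "temp_value" (sensor_array_2) = temperature reading

Minimum in sensor_array_1: 15.8
Minimum in sensor_array_2: 17.0

Overall minimum: min(15.8, 17.0) = 15.8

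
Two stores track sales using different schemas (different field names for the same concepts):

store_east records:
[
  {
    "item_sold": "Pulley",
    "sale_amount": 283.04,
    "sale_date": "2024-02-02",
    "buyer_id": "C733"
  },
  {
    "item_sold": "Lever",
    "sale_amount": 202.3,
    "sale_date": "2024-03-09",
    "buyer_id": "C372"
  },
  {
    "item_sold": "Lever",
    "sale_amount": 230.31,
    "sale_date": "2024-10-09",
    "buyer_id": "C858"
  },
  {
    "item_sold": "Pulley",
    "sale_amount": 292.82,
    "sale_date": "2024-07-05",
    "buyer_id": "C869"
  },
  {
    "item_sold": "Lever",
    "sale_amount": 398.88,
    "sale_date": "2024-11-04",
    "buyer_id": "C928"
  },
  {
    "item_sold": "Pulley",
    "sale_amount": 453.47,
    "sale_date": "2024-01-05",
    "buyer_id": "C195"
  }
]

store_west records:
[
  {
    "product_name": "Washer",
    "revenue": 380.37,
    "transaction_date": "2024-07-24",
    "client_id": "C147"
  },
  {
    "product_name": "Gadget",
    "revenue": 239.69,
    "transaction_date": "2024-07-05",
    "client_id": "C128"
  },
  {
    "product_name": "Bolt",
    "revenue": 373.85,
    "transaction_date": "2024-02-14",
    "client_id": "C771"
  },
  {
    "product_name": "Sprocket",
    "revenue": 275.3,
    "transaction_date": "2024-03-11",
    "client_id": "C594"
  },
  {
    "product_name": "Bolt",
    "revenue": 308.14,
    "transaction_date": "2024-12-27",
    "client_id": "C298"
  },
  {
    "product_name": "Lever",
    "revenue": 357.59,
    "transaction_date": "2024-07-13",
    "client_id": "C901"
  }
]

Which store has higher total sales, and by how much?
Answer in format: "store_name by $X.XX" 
store_west by $74.12

Schema mapping: "sale_amount" (store_east) = "revenue" (store_west) = sale amount

Total for store_east: 1860.82
Total for store_west: 1934.94

Difference: |1860.82 - 1934.94| = 74.12
store_west has higher sales by $74.12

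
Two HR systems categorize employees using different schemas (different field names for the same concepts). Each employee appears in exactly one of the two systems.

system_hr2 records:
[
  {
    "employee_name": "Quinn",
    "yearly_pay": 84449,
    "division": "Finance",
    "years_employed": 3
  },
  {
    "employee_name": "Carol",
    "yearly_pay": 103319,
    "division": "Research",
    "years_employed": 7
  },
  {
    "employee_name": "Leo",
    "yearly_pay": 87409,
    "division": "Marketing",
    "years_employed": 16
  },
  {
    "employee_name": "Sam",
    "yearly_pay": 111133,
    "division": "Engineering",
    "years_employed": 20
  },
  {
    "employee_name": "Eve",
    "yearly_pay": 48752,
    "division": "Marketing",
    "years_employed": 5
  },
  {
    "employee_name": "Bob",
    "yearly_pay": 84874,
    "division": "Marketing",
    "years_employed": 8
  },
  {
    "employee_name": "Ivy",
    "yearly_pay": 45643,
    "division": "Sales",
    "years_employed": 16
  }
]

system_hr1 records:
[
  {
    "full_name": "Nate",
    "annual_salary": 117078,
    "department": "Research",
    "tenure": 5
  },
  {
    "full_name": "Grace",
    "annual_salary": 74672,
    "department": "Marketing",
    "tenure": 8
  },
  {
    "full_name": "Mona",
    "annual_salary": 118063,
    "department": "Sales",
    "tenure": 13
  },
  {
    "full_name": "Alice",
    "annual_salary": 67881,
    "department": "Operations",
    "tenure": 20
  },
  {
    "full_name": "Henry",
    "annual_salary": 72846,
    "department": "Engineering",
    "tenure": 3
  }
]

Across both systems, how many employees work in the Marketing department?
4

Schema mapping: "division" (system_hr2) = "department" (system_hr1) = department

Marketing employees in system_hr2: 3
Marketing employees in system_hr1: 1

Total in Marketing: 3 + 1 = 4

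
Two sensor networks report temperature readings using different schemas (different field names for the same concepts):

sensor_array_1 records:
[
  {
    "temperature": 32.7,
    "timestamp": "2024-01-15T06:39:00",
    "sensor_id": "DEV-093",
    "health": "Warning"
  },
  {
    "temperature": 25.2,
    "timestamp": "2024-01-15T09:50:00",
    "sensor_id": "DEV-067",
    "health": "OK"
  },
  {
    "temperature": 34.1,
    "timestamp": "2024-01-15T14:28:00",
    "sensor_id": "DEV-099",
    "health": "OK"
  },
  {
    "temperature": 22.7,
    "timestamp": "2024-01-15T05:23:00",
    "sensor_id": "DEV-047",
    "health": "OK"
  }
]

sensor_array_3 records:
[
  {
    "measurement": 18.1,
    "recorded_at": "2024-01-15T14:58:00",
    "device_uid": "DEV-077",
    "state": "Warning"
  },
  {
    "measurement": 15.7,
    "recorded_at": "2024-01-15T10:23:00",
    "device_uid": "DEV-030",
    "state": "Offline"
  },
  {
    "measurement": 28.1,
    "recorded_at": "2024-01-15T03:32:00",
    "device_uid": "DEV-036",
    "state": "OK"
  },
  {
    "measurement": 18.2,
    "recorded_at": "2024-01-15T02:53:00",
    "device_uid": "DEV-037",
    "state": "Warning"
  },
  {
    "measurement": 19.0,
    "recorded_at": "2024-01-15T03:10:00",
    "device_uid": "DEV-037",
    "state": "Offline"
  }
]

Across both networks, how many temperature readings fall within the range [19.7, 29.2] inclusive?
3

Schema mapping: "temperature" (sensor_array_1) = "measurement" (sensor_array_3) = temperature

Readings in [19.7, 29.2] from sensor_array_1: 2
Readings in [19.7, 29.2] from sensor_array_3: 1

Total count: 2 + 1 = 3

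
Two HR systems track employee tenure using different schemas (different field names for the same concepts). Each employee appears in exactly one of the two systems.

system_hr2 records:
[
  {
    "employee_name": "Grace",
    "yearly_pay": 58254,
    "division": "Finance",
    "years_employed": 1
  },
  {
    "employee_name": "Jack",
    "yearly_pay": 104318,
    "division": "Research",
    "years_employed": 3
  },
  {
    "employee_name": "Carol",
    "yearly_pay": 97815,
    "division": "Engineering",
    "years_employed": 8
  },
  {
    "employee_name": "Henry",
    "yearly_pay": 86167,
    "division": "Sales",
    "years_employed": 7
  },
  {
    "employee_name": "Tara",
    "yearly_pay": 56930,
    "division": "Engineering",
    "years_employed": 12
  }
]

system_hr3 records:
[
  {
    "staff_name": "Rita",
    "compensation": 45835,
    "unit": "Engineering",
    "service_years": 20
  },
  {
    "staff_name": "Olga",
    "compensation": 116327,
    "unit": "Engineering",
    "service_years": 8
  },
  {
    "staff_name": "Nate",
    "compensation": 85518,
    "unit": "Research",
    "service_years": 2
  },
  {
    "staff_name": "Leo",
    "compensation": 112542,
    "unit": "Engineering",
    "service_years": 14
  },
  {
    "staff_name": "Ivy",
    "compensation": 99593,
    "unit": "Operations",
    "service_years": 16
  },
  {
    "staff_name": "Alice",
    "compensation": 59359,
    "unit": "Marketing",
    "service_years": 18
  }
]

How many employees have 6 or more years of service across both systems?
8

Reconcile schemas: "years_employed" (system_hr2) = "service_years" (system_hr3) = years of service

From system_hr2: 3 employees with >= 6 years
From system_hr3: 5 employees with >= 6 years

Total: 3 + 5 = 8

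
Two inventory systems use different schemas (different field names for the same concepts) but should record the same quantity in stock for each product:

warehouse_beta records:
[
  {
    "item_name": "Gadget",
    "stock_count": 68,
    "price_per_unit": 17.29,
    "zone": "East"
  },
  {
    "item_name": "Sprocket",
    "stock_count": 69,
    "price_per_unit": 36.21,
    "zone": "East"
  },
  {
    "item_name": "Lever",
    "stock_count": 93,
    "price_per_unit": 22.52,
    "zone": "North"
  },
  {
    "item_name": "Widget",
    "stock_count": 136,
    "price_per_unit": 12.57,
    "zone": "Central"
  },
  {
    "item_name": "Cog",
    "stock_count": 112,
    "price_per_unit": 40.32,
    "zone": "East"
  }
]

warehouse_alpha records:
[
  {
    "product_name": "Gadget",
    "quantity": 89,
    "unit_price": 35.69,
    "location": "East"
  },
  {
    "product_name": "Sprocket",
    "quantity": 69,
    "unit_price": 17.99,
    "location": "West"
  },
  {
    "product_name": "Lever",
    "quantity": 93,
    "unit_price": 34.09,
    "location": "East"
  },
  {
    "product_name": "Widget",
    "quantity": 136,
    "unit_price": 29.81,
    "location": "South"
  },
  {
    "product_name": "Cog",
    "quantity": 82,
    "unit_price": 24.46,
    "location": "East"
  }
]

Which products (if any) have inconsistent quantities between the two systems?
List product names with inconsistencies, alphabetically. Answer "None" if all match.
Cog, Gadget

Schema mappings:
- "item_name" (warehouse_beta) = "product_name" (warehouse_alpha) = product name
- "stock_count" (warehouse_beta) = "quantity" (warehouse_alpha) = quantity

Comparison:
  Gadget: 68 vs 89 - MISMATCH
  Sprocket: 69 vs 69 - MATCH
  Lever: 93 vs 93 - MATCH
  Widget: 136 vs 136 - MATCH
  Cog: 112 vs 82 - MISMATCH

Products with inconsistencies: Cog, Gadget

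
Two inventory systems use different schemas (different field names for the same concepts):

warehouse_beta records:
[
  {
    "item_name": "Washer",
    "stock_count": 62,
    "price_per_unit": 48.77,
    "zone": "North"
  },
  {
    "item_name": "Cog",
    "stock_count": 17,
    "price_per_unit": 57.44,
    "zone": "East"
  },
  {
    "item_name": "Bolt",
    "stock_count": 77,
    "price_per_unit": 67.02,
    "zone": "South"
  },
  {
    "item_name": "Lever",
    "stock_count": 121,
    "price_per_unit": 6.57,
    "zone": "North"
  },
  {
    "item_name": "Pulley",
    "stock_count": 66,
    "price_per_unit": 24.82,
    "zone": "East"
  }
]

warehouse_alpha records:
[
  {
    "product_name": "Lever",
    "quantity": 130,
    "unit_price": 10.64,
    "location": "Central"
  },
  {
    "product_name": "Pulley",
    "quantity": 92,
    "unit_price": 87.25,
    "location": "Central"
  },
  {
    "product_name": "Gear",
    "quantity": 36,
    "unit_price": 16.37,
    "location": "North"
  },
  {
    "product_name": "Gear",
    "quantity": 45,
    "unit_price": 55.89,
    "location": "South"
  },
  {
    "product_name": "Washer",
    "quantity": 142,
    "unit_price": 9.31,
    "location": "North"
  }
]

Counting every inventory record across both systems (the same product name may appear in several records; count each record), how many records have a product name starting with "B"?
1

Schema mapping: "item_name" (warehouse_beta) = "product_name" (warehouse_alpha) = product name

Records with product name starting with "B" in warehouse_beta: 1
Records with product name starting with "B" in warehouse_alpha: 0

Total: 1 + 0 = 1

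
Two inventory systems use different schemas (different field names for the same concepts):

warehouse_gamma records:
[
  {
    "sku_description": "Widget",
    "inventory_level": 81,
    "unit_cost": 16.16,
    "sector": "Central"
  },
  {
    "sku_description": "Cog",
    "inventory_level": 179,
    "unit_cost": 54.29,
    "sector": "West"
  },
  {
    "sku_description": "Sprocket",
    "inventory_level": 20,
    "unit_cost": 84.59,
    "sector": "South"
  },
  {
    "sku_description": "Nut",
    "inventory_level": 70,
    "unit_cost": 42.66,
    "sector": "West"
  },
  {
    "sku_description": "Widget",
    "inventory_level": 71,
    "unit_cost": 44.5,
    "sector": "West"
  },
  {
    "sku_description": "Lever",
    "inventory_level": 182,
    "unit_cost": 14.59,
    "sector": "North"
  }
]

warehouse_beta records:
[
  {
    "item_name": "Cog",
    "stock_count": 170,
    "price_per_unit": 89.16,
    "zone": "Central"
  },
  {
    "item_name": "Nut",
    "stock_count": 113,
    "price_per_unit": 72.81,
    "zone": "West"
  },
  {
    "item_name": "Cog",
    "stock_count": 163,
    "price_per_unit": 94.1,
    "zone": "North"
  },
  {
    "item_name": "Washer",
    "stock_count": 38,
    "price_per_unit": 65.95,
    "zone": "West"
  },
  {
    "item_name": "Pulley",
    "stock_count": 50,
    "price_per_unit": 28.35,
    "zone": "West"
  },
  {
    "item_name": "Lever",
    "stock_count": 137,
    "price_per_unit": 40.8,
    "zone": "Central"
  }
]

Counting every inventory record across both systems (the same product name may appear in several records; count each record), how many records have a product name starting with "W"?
3

Schema mapping: "sku_description" (warehouse_gamma) = "item_name" (warehouse_beta) = product name

Records with product name starting with "W" in warehouse_gamma: 2
Records with product name starting with "W" in warehouse_beta: 1

Total: 2 + 1 = 3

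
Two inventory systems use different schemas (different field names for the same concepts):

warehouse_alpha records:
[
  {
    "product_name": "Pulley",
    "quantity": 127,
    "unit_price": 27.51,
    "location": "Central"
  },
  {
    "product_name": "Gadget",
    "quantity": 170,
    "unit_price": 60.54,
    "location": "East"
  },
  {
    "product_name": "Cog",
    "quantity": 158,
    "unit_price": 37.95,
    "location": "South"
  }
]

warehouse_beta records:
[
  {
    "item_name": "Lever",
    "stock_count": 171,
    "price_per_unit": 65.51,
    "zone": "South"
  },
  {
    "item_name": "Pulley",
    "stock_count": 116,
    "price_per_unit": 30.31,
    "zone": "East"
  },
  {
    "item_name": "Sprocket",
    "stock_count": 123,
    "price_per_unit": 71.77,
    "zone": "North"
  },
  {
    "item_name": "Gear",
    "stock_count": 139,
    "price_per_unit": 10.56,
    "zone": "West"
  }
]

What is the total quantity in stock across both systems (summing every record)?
1004

To reconcile these schemas, identify the field holding the quantity in stock in each system:
1. In warehouse_alpha it is "quantity"
2. In warehouse_beta it is "stock_count"

From warehouse_alpha: 127 + 170 + 158 = 455
From warehouse_beta: 171 + 116 + 123 + 139 = 549

Total: 455 + 549 = 1004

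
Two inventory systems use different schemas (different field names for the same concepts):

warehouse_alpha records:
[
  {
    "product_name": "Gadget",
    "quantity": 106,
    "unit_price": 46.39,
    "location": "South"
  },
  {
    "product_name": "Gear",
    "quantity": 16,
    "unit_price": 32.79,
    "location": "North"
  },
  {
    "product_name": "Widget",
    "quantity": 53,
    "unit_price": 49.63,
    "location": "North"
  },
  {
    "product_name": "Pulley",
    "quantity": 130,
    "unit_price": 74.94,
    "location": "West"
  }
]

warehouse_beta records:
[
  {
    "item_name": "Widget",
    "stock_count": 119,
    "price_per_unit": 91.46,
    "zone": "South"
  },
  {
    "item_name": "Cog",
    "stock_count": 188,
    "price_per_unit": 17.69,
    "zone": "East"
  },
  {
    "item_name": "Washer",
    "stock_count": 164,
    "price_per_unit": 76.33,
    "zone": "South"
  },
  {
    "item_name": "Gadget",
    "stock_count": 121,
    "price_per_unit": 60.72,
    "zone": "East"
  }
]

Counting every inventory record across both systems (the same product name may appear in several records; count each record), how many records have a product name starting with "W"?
3

Schema mapping: "product_name" (warehouse_alpha) = "item_name" (warehouse_beta) = product name

Records with product name starting with "W" in warehouse_alpha: 1
Records with product name starting with "W" in warehouse_beta: 2

Total: 1 + 2 = 3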